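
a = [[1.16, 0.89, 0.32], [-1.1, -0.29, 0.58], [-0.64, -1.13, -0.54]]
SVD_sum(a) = [[1.13,0.96,0.20], [-0.71,-0.60,-0.12], [-0.97,-0.82,-0.17]] + [[-0.03,  0.02,  0.04], [-0.42,  0.36,  0.66], [0.28,  -0.24,  -0.44]] + [[0.06, -0.09, 0.08], [0.03, -0.04, 0.04], [0.05, -0.07, 0.07]]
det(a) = 0.42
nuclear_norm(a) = 3.40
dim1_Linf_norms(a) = [1.16, 1.1, 1.13]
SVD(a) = [[-0.68, -0.05, 0.73],[0.43, -0.83, 0.35],[0.59, 0.55, 0.59]] @ diag([2.177678207387667, 1.0351297838839644, 0.18687952157787727]) @ [[-0.76, -0.64, -0.13], [0.49, -0.41, -0.77], [0.44, -0.65, 0.62]]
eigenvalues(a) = [(0.4+0j), (-0.03+1.03j), (-0.03-1.03j)]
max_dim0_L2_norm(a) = 1.72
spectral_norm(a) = 2.18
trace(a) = 0.33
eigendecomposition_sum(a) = [[(0.42-0j), 0.15-0.00j, (0.24+0j)], [(-0.45+0j), (-0.16+0j), -0.25+0.00j], [(0.26-0j), (0.09-0j), 0.15+0.00j]] + [[(0.37-0.01j), (0.37-0.18j), (0.04-0.3j)], [-0.33+0.57j, -0.06+0.72j, 0.42+0.34j], [(-0.45-0.35j), -0.61-0.14j, -0.34+0.32j]] + [[0.37+0.01j, 0.37+0.18j, 0.04+0.30j], [(-0.33-0.57j), (-0.06-0.72j), (0.42-0.34j)], [-0.45+0.35j, (-0.61+0.14j), (-0.34-0.32j)]]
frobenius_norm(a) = 2.42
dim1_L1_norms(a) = [2.37, 1.97, 2.31]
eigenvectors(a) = [[-0.63+0.00j, 0.21+0.34j, (0.21-0.34j)], [(0.68+0j), (-0.7+0j), (-0.7-0j)], [-0.39+0.00j, 0.08-0.59j, (0.08+0.59j)]]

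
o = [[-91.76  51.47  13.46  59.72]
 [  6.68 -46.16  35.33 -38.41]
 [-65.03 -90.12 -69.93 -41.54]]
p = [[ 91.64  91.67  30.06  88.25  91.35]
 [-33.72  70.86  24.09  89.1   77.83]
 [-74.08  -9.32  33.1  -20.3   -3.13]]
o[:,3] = [59.72, -38.41, -41.54]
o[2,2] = -69.93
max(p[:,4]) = 91.35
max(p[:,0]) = 91.64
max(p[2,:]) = 33.1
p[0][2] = 30.06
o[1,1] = -46.16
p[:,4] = [91.35, 77.83, -3.13]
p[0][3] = 88.25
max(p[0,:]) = 91.67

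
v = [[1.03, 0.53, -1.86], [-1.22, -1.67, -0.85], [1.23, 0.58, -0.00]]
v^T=[[1.03,-1.22,1.23], [0.53,-1.67,0.58], [-1.86,-0.85,-0.00]]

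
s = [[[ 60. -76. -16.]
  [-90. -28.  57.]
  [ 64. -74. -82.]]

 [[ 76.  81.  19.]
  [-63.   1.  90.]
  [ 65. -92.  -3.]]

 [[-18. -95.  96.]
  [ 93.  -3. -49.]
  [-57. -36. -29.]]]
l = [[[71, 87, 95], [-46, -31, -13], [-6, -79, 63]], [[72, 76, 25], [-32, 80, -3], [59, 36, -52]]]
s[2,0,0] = -18.0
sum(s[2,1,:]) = 41.0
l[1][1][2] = -3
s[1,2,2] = -3.0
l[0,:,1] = [87, -31, -79]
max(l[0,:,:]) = 95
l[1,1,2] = -3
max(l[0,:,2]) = 95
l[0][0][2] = 95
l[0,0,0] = 71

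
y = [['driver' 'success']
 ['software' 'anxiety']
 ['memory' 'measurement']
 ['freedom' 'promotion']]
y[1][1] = 'anxiety'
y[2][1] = 'measurement'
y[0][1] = 'success'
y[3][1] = 'promotion'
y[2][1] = 'measurement'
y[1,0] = 'software'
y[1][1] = 'anxiety'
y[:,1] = ['success', 'anxiety', 'measurement', 'promotion']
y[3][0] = 'freedom'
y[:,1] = ['success', 'anxiety', 'measurement', 'promotion']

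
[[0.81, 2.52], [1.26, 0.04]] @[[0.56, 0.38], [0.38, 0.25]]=[[1.41, 0.94], [0.72, 0.49]]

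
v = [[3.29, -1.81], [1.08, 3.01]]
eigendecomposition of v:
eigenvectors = [[0.79+0.00j, (0.79-0j)], [(0.06-0.61j), (0.06+0.61j)]]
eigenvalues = [(3.15+1.39j), (3.15-1.39j)]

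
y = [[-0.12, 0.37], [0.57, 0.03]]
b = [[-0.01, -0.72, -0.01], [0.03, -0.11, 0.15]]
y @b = [[0.01, 0.05, 0.06], [-0.00, -0.41, -0.0]]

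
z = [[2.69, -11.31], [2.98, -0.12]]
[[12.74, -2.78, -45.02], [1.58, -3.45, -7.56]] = z @ [[0.49, -1.16, -2.4], [-1.01, -0.03, 3.41]]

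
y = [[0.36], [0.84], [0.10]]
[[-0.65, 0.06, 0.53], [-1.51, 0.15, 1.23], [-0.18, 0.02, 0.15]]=y@[[-1.80, 0.18, 1.47]]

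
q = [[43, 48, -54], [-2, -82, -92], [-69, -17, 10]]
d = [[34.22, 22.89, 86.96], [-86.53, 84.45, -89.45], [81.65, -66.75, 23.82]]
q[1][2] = -92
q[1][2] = -92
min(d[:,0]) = -86.53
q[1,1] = -82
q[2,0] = -69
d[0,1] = 22.89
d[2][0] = 81.65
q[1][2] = -92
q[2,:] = [-69, -17, 10]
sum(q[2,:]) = -76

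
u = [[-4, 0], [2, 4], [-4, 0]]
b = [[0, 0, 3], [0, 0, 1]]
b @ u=[[-12, 0], [-4, 0]]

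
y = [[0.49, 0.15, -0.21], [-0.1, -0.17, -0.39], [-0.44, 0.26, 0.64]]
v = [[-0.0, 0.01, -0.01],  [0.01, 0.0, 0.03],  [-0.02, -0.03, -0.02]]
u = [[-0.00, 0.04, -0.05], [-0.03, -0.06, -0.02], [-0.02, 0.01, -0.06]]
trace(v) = -0.02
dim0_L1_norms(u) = [0.05, 0.11, 0.13]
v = y @ u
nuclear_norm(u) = 0.16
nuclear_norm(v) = 0.07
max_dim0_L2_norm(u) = 0.08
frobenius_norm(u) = 0.11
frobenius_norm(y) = 1.08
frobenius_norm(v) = 0.05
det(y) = 0.05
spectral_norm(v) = 0.05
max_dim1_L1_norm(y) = 1.34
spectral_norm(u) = 0.09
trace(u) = -0.12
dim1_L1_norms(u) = [0.09, 0.11, 0.09]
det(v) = -0.00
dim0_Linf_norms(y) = [0.49, 0.26, 0.64]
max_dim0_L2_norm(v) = 0.04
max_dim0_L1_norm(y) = 1.24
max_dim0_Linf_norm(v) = 0.03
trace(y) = 0.96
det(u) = 0.00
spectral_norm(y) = 0.96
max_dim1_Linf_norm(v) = 0.03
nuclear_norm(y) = 1.56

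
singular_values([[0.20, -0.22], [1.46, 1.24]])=[1.92, 0.3]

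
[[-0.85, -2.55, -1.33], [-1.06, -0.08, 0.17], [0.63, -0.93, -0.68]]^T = [[-0.85, -1.06, 0.63],[-2.55, -0.08, -0.93],[-1.33, 0.17, -0.68]]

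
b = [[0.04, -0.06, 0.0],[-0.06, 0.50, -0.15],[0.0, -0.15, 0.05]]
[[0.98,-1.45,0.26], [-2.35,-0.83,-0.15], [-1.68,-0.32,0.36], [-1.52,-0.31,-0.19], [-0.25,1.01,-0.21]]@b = [[0.13, -0.82, 0.23], [-0.04, -0.25, 0.12], [-0.05, -0.11, 0.07], [-0.04, -0.04, 0.04], [-0.07, 0.55, -0.16]]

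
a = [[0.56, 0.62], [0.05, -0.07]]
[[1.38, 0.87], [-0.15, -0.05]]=a @ [[0.01, 0.42], [2.22, 1.02]]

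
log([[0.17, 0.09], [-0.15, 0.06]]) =[[-1.48, 0.64], [-1.07, -2.26]]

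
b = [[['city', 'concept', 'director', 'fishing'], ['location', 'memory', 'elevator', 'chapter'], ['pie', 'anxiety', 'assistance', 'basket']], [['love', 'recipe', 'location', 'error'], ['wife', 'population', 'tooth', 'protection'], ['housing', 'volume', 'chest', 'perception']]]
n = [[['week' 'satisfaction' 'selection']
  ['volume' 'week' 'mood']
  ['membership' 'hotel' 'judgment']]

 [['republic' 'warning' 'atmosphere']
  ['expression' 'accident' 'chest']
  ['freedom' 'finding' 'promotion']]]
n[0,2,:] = ['membership', 'hotel', 'judgment']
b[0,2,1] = 'anxiety'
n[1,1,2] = 'chest'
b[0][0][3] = 'fishing'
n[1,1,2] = 'chest'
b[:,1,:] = [['location', 'memory', 'elevator', 'chapter'], ['wife', 'population', 'tooth', 'protection']]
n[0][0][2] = 'selection'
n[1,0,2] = 'atmosphere'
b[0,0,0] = 'city'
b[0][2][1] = 'anxiety'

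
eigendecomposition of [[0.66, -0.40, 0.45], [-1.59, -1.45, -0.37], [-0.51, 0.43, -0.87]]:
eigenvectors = [[0.77, -0.22, -0.29], [-0.50, -0.91, 0.13], [-0.39, 0.34, 0.95]]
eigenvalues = [0.69, -1.7, -0.66]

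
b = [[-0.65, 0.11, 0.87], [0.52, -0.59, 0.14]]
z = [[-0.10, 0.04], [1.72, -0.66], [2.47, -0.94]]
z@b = [[0.09,-0.03,-0.08],[-1.46,0.58,1.40],[-2.09,0.83,2.02]]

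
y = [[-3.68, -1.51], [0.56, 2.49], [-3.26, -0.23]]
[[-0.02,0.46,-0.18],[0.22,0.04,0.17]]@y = [[0.92, 1.22], [-1.34, -0.27]]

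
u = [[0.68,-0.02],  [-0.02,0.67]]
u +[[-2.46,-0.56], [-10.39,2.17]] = [[-1.78, -0.58], [-10.41, 2.84]]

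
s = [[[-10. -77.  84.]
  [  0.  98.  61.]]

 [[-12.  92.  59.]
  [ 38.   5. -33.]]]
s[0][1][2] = 61.0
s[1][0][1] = 92.0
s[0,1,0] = 0.0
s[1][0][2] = 59.0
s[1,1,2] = -33.0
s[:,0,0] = [-10.0, -12.0]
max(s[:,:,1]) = 98.0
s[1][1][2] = -33.0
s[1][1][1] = 5.0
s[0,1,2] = 61.0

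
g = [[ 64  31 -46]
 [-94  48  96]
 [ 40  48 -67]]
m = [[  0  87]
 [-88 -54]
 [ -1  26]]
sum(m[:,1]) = 59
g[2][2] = -67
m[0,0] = 0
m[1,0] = -88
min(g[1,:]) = -94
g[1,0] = -94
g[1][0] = -94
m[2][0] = -1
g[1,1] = 48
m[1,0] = -88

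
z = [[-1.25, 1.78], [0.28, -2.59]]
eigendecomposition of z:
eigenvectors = [[0.99, -0.73],[0.17, 0.68]]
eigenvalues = [-0.95, -2.89]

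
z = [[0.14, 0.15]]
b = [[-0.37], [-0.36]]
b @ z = [[-0.05,  -0.06], [-0.05,  -0.05]]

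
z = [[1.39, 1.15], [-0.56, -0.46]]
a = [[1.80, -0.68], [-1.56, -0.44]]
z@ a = [[0.71, -1.45],[-0.29, 0.58]]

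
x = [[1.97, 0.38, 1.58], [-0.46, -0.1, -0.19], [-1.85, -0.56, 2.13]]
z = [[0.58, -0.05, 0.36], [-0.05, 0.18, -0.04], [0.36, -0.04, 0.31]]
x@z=[[1.69,  -0.09,  1.18], [-0.33,  0.01,  -0.22], [-0.28,  -0.09,  0.02]]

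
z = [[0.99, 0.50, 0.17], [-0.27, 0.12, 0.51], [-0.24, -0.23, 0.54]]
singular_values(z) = [1.17, 0.76, 0.23]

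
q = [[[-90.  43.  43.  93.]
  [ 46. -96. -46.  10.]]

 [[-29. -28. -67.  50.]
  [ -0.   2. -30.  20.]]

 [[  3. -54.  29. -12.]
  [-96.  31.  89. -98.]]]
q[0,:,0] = [-90.0, 46.0]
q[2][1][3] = -98.0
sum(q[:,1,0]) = -50.0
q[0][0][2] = 43.0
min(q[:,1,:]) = -98.0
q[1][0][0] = -29.0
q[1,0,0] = -29.0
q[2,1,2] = 89.0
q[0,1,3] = 10.0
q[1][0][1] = -28.0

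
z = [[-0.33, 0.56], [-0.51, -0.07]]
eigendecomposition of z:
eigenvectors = [[(0.72+0j), 0.72-0.00j], [0.17+0.67j, 0.17-0.67j]]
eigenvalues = [(-0.2+0.52j), (-0.2-0.52j)]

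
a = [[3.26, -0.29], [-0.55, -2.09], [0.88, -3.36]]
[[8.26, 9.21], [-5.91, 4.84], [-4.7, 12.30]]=a@[[2.72, 2.56],[2.11, -2.99]]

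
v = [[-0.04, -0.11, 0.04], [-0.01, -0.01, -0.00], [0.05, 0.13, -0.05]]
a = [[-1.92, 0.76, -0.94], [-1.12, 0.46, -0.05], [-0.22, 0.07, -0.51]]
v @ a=[[0.19,-0.08,0.02], [0.03,-0.01,0.01], [-0.23,0.09,-0.03]]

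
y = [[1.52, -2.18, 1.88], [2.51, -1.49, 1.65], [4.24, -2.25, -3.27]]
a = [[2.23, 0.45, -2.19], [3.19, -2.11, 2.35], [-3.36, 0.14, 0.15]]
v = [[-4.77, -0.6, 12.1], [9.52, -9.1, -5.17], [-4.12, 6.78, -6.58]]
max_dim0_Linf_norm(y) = 4.24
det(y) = -18.84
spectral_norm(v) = 17.00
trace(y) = -3.24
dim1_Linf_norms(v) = [12.1, 9.52, 6.78]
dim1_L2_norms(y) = [3.26, 3.35, 5.81]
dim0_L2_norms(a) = [5.14, 2.16, 3.22]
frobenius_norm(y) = 7.45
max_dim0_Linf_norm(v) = 12.1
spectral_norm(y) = 6.26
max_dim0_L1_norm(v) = 23.85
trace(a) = 0.27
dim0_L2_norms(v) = [11.42, 11.36, 14.71]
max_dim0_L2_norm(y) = 5.16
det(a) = 9.34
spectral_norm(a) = 5.37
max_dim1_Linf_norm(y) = 4.24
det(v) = -175.84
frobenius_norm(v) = 21.82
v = a @ y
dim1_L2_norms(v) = [13.02, 14.15, 10.31]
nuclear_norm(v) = 31.41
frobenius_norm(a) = 6.44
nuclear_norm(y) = 10.99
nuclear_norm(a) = 9.38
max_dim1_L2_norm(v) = 14.15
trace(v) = -20.45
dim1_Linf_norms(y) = [2.18, 2.51, 4.24]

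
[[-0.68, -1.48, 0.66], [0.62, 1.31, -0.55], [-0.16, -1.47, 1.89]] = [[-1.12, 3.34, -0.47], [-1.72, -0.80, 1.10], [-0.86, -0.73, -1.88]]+[[0.44, -4.82, 1.13], [2.34, 2.11, -1.65], [0.70, -0.74, 3.77]]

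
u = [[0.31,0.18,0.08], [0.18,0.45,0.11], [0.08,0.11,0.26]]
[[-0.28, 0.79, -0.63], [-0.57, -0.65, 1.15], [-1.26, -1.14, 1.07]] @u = [[0.00, 0.24, -0.1], [-0.20, -0.27, 0.18], [-0.51, -0.62, 0.05]]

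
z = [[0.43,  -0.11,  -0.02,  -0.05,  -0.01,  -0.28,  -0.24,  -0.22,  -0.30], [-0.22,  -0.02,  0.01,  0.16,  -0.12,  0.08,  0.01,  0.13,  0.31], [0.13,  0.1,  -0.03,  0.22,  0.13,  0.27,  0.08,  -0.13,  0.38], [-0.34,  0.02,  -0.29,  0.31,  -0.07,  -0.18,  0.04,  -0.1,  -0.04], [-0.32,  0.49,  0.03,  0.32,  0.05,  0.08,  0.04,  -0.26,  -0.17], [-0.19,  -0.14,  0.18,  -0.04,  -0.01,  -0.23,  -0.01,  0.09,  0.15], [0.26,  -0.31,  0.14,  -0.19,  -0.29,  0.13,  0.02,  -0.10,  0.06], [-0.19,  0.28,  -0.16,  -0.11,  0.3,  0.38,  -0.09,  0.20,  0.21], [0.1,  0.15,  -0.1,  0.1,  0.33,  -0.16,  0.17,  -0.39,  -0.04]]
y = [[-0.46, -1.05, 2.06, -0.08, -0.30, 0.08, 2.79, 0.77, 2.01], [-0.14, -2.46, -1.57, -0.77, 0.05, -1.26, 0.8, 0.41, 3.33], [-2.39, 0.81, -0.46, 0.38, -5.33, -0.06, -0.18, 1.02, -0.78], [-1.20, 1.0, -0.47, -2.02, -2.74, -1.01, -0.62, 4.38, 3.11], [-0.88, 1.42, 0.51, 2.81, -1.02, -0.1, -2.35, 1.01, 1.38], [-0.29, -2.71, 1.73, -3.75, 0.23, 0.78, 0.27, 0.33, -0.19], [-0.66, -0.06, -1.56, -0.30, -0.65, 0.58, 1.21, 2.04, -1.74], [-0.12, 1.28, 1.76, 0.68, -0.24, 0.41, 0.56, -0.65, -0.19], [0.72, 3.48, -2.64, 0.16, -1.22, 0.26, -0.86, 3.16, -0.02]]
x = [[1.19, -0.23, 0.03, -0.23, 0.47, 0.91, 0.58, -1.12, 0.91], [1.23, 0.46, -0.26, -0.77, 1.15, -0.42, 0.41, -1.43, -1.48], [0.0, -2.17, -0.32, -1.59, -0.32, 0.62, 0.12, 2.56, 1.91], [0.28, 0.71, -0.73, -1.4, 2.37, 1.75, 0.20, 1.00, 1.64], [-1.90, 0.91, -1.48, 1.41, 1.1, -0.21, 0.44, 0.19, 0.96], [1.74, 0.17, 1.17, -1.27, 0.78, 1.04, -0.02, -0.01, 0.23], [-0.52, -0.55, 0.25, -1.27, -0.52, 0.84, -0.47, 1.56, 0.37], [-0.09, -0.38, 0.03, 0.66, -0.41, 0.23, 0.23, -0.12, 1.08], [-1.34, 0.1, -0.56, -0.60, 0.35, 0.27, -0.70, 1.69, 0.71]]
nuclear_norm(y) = 36.50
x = y @ z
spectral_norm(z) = 1.10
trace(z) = 0.69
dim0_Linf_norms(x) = [1.9, 2.17, 1.48, 1.59, 2.37, 1.75, 0.7, 2.56, 1.91]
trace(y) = -5.10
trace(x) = 2.19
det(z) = 0.00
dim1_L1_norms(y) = [9.6, 10.79, 11.41, 16.55, 11.48, 10.28, 8.8, 5.89, 12.52]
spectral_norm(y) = 9.14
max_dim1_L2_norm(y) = 6.67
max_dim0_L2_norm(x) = 4.02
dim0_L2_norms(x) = [3.42, 2.61, 2.15, 3.34, 3.11, 2.53, 1.23, 4.02, 3.48]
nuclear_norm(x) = 19.74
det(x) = -0.41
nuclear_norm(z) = 4.52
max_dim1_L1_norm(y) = 16.55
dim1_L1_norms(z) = [1.66, 1.06, 1.47, 1.39, 1.76, 1.04, 1.5, 1.92, 1.54]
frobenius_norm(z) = 1.81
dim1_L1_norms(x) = [5.67, 7.61, 9.61, 10.08, 8.6, 6.43, 6.35, 3.23, 6.32]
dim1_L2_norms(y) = [4.25, 4.76, 6.07, 6.67, 4.52, 5.04, 3.52, 2.49, 5.65]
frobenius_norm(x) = 8.96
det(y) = -6013.63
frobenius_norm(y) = 14.78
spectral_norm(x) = 5.82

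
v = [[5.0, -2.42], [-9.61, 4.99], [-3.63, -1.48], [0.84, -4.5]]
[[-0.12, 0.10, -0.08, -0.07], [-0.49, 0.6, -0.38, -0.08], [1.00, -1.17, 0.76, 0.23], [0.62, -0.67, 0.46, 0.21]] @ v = [[-1.33, 1.22], [-6.9, 5.10], [13.68, -10.42], [8.05, -6.47]]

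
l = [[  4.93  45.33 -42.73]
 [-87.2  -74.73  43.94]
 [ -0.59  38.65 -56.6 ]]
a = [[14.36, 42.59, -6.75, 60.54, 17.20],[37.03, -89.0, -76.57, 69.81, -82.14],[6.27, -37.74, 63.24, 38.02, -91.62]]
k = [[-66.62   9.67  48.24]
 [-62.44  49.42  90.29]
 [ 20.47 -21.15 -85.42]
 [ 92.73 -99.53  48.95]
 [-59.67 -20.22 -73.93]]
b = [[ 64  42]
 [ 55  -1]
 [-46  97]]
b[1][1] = -1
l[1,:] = [-87.2, -74.73, 43.94]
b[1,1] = -1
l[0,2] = -42.73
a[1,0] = 37.03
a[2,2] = 63.24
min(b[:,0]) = -46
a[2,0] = 6.27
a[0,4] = 17.2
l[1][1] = -74.73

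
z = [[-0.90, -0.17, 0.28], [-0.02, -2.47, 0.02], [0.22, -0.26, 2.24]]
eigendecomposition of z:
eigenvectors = [[0.09,-1.0,0.10],[0.00,0.01,0.99],[1.00,0.07,0.05]]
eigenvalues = [2.26, -0.92, -2.47]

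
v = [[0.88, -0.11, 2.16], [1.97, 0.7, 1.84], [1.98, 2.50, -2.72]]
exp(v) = [[8.75,  4.09,  4.66],[13.36,  8.09,  7.50],[8.68,  5.02,  4.84]]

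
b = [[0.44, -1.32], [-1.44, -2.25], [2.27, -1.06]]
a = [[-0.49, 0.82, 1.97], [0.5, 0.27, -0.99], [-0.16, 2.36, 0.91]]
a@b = [[3.08,-3.29], [-2.42,-0.22], [-1.4,-6.06]]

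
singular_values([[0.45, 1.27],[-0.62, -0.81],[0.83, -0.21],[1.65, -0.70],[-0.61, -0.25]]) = [2.09, 1.69]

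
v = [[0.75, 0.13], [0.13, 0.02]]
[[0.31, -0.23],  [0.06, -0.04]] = v@ [[0.48, -0.35], [-0.35, 0.26]]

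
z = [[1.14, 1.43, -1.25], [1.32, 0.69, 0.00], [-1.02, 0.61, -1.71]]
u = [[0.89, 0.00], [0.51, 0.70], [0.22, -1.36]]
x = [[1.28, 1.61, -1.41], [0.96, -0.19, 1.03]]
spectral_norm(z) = 2.64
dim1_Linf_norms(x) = [1.61, 1.03]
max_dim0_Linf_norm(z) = 1.71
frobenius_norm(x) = 2.87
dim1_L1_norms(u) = [0.89, 1.21, 1.58]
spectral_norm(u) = 1.53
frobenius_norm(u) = 1.85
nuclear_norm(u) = 2.58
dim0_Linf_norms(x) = [1.28, 1.61, 1.41]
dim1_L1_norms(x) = [4.3, 2.18]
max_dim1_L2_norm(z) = 2.22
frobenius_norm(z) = 3.39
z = u @ x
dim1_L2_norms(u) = [0.89, 0.87, 1.38]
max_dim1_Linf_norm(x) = 1.61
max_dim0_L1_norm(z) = 3.48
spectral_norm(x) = 2.51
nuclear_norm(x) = 3.90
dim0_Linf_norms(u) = [0.89, 1.36]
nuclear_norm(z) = 4.76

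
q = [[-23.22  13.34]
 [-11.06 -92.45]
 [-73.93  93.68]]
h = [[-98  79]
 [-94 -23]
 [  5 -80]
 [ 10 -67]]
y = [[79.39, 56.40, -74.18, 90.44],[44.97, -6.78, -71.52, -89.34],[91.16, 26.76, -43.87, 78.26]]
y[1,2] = -71.52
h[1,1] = -23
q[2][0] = -73.93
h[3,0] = 10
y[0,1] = 56.4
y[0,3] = 90.44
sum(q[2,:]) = 19.75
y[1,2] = -71.52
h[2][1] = -80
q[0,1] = 13.34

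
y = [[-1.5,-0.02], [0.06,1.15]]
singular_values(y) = [1.5, 1.15]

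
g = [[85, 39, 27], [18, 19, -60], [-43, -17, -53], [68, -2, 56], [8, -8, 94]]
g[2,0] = -43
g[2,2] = -53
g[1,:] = [18, 19, -60]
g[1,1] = 19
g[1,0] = 18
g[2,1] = -17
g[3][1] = -2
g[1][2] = -60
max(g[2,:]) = -17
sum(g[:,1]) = 31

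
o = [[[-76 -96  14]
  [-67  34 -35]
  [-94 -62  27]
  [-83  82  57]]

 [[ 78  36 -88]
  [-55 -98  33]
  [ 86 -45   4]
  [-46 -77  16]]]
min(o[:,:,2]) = -88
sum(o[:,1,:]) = -188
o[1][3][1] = -77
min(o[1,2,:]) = -45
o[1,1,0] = -55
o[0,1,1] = 34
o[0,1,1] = 34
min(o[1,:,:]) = -98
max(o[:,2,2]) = 27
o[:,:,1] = [[-96, 34, -62, 82], [36, -98, -45, -77]]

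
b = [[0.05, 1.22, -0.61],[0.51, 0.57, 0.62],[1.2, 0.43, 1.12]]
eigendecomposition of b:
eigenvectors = [[0.12+0.00j, (0.71+0j), (0.71-0j)], [(0.56+0j), (-0.25+0.15j), (-0.25-0.15j)], [(0.82+0j), (-0.53-0.35j), -0.53+0.35j]]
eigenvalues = [(1.59+0j), (0.08+0.56j), (0.08-0.56j)]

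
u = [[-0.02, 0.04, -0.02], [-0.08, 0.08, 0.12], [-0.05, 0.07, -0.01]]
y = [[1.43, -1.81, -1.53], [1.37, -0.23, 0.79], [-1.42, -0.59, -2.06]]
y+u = [[1.41, -1.77, -1.55], [1.29, -0.15, 0.91], [-1.47, -0.52, -2.07]]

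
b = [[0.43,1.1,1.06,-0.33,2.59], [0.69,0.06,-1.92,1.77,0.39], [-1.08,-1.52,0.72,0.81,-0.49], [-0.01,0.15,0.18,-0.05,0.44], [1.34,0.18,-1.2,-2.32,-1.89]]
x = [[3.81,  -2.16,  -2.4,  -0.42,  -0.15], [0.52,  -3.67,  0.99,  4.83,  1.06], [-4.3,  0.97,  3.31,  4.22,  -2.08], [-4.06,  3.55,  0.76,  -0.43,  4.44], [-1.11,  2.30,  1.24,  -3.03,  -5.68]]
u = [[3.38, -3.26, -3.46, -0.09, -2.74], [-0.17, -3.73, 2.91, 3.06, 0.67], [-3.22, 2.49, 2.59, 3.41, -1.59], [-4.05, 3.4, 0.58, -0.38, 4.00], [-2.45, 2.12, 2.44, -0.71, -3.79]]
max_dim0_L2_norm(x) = 7.58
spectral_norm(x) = 9.39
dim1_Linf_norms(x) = [3.81, 4.83, 4.3, 4.44, 5.68]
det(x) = 20.64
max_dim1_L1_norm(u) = 13.3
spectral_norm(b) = 3.99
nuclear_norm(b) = 10.57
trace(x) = -2.66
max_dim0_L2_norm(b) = 3.3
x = u + b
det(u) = 1145.80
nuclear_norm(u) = 26.22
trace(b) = -0.73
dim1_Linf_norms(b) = [2.59, 1.92, 1.52, 0.44, 2.32]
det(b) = -1.09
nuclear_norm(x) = 26.14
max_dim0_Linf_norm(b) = 2.59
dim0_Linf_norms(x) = [4.3, 3.67, 3.31, 4.83, 5.68]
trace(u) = -1.93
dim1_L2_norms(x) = [5.01, 6.26, 7.25, 7.04, 7.04]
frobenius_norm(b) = 5.84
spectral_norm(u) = 10.05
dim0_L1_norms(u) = [13.27, 15.0, 11.98, 7.65, 12.79]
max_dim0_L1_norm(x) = 13.8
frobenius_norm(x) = 14.69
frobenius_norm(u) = 13.67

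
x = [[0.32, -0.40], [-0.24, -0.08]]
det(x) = -0.12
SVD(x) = [[-0.98, 0.21], [0.21, 0.98]] @ diag([0.5215812963008236, 0.2331371942637046]) @ [[-0.7, 0.72],[-0.72, -0.70]]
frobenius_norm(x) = 0.57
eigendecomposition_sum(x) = [[0.38, -0.27], [-0.16, 0.11]] + [[-0.06, -0.13], [-0.08, -0.19]]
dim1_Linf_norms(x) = [0.4, 0.24]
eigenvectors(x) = [[0.92,  0.58],  [-0.39,  0.82]]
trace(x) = 0.24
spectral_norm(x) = 0.52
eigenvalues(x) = [0.49, -0.25]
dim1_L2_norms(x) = [0.51, 0.25]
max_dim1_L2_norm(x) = 0.51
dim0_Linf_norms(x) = [0.32, 0.4]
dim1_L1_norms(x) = [0.72, 0.32]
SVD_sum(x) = [[0.36, -0.37], [-0.08, 0.08]] + [[-0.04, -0.03], [-0.16, -0.16]]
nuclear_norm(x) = 0.75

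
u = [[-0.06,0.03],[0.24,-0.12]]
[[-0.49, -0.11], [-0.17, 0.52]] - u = [[-0.43, -0.14], [-0.41, 0.64]]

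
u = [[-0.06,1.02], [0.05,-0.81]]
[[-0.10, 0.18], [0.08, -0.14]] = u @[[0.04, -0.06], [-0.1, 0.17]]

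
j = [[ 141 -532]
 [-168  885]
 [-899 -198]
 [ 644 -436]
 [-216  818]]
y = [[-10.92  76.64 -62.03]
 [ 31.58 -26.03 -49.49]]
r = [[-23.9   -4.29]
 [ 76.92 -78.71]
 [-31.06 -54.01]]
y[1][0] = 31.58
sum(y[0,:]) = 3.6899999999999977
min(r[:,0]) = -31.06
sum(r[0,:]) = -28.189999999999998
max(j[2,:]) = -198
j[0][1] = -532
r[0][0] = -23.9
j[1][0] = -168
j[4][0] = -216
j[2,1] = -198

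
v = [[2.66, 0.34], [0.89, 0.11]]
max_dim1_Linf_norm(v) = 2.66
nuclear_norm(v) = 2.83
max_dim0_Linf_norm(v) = 2.66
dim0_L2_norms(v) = [2.8, 0.36]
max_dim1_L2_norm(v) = 2.68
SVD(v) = [[-0.95, -0.32],[-0.32, 0.95]] @ diag([2.8276116234003568, 0.0035365535766097994]) @ [[-0.99, -0.13], [0.13, -0.99]]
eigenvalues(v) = [2.77, -0.0]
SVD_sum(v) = [[2.66, 0.34],[0.89, 0.11]] + [[-0.00, 0.00], [0.0, -0.0]]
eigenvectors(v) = [[0.95, -0.13], [0.32, 0.99]]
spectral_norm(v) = 2.83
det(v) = -0.01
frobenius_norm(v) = 2.83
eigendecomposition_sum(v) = [[2.66,0.34], [0.89,0.11]] + [[-0.0, 0.0], [0.0, -0.0]]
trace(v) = 2.77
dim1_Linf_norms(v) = [2.66, 0.89]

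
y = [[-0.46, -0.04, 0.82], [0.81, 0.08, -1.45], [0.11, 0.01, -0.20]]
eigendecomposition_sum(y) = [[-0.46, -0.04, 0.82], [0.8, 0.07, -1.43], [0.11, 0.01, -0.2]] + [[-0.00, 0.00, -0.00], [0.0, -0.0, 0.0], [-0.00, 0.00, -0.00]] + [[-0.00, -0.0, 0.0], [0.01, 0.01, -0.02], [0.00, 0.00, -0.00]]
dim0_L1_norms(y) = [1.38, 0.13, 2.47]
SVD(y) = [[-0.49, -0.87, 0.09], [0.86, -0.50, -0.08], [0.12, 0.04, 0.99]] @ diag([1.9242592680100545, 0.004827269521974149, 0.0017224826184000727]) @ [[0.49, 0.05, -0.87], [0.28, -0.96, 0.10], [-0.83, -0.29, -0.48]]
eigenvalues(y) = [-0.59, -0.0, 0.01]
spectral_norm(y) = 1.92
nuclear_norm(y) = 1.93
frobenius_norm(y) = 1.92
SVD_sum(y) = [[-0.46, -0.04, 0.82], [0.81, 0.08, -1.45], [0.11, 0.01, -0.2]] + [[-0.0, 0.00, -0.0], [-0.00, 0.0, -0.00], [0.00, -0.00, 0.00]] + [[-0.0, -0.00, -0.00], [0.00, 0.0, 0.0], [-0.00, -0.0, -0.0]]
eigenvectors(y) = [[0.50, -0.87, 0.02],[-0.86, 0.11, -1.00],[-0.12, -0.48, -0.04]]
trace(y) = -0.58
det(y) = 0.00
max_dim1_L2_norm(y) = 1.66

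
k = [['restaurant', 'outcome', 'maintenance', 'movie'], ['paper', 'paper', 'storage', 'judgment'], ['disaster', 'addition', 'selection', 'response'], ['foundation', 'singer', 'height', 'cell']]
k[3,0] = 'foundation'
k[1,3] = 'judgment'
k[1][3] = 'judgment'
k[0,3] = 'movie'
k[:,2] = ['maintenance', 'storage', 'selection', 'height']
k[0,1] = 'outcome'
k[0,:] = ['restaurant', 'outcome', 'maintenance', 'movie']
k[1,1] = 'paper'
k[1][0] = 'paper'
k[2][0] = 'disaster'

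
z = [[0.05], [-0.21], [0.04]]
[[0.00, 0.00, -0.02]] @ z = [[-0.00]]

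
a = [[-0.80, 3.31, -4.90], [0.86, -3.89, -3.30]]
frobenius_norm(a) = 7.90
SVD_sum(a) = [[-0.53, 2.09, -5.4], [-0.14, 0.57, -1.47]] + [[-0.27, 1.22, 0.5], [1.0, -4.46, -1.83]]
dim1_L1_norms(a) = [9.01, 8.05]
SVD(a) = [[-0.96, -0.26], [-0.26, 0.96]] @ diag([6.026349832988441, 5.104008982206067]) @ [[0.09, -0.36, 0.93], [0.20, -0.91, -0.37]]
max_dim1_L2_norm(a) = 5.97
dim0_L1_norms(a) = [1.66, 7.2, 8.2]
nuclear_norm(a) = 11.13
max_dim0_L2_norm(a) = 5.91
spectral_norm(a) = 6.03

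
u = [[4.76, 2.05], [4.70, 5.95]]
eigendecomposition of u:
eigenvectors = [[-0.62,-0.48], [0.78,-0.88]]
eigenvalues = [2.19, 8.52]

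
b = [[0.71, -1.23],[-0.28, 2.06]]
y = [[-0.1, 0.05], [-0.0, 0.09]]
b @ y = [[-0.07, -0.08], [0.03, 0.17]]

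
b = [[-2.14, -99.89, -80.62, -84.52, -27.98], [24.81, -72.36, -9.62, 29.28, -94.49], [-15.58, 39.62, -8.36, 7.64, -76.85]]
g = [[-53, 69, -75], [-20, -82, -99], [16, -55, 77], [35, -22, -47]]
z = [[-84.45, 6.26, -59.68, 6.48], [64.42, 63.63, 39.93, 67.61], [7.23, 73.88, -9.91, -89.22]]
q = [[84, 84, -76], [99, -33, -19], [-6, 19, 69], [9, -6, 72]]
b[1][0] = 24.81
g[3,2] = -47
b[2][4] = -76.85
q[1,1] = -33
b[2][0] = -15.58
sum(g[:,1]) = -90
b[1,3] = 29.28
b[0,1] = -99.89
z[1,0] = 64.42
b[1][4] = -94.49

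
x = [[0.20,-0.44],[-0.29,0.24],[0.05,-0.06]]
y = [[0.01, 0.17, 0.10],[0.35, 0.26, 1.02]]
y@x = [[-0.04, 0.03], [0.05, -0.15]]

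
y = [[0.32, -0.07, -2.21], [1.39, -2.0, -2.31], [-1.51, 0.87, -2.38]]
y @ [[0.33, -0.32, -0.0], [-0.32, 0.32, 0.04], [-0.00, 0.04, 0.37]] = [[0.13,-0.21,-0.82], [1.1,-1.18,-0.93], [-0.78,0.67,-0.85]]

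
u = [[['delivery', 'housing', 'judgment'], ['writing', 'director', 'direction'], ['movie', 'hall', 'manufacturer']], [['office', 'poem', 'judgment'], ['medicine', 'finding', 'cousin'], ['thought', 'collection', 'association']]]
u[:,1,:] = [['writing', 'director', 'direction'], ['medicine', 'finding', 'cousin']]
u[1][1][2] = 'cousin'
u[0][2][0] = 'movie'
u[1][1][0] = 'medicine'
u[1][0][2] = 'judgment'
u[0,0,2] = 'judgment'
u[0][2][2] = 'manufacturer'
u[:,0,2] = ['judgment', 'judgment']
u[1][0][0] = 'office'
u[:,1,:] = [['writing', 'director', 'direction'], ['medicine', 'finding', 'cousin']]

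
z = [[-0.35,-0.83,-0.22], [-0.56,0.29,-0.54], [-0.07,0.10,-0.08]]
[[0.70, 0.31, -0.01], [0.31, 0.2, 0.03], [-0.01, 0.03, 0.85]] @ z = [[-0.42, -0.49, -0.32], [-0.22, -0.2, -0.18], [-0.07, 0.10, -0.08]]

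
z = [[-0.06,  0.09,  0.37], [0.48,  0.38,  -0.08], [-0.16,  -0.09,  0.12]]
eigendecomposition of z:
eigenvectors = [[-0.06, 0.62, 0.56],[0.95, -0.73, -0.75],[-0.30, 0.29, 0.36]]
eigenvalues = [0.38, 0.01, 0.06]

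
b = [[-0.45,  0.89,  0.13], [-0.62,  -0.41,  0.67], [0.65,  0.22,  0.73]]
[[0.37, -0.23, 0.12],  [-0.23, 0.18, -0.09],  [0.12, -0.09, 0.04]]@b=[[0.05, 0.45, -0.02], [-0.07, -0.3, 0.03], [0.03, 0.15, -0.02]]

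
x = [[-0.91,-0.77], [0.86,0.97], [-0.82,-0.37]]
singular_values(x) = [1.95, 0.31]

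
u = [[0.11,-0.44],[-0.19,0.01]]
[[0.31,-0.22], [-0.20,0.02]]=u@[[1.03, -0.08], [-0.45, 0.47]]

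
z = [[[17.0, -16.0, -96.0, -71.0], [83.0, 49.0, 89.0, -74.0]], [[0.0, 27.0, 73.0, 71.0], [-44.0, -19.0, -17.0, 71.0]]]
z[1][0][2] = 73.0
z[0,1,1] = 49.0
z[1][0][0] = 0.0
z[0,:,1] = [-16.0, 49.0]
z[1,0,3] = 71.0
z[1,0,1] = 27.0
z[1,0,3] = 71.0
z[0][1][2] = 89.0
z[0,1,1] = 49.0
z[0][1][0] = 83.0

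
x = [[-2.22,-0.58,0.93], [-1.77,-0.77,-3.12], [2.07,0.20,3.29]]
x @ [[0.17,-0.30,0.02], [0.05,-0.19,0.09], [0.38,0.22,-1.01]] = [[-0.05, 0.98, -1.04],[-1.52, -0.01, 3.05],[1.61, 0.06, -3.26]]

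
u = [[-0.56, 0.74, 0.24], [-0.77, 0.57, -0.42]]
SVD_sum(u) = [[-0.63, 0.61, -0.1], [-0.71, 0.69, -0.12]] + [[0.07, 0.13, 0.34], [-0.06, -0.12, -0.3]]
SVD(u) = [[-0.66, -0.75], [-0.75, 0.66]] @ diag([1.3280795430487216, 0.49920409386893005]) @ [[0.71, -0.69, 0.12],[-0.19, -0.35, -0.92]]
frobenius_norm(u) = 1.42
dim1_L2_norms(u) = [0.96, 1.05]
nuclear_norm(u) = 1.83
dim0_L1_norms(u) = [1.33, 1.31, 0.66]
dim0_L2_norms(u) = [0.95, 0.93, 0.48]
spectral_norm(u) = 1.33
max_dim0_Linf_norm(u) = 0.77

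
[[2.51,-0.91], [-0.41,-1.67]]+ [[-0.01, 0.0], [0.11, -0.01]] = [[2.50, -0.91], [-0.3, -1.68]]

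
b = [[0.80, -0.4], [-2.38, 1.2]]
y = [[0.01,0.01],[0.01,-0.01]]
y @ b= [[-0.02, 0.01], [0.03, -0.02]]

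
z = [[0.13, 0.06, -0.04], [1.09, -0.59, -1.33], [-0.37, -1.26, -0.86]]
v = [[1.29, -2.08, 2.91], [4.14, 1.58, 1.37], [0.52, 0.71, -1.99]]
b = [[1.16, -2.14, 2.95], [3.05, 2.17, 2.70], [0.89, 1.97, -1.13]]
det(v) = -17.77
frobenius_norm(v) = 6.38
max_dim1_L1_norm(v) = 7.09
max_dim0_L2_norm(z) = 1.58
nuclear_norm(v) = 9.77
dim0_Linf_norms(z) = [1.09, 1.26, 1.33]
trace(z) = -1.32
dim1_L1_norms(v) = [6.28, 7.09, 3.22]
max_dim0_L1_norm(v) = 6.27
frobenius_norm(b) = 6.47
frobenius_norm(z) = 2.41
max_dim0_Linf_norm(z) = 1.33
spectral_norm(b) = 5.06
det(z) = -0.00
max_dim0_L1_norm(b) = 6.78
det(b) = -9.50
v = b + z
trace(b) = 2.20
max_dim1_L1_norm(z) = 3.01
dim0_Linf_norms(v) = [4.14, 2.08, 2.91]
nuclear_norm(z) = 3.27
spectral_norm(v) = 5.04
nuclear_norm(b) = 9.54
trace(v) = 0.88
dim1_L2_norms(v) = [3.8, 4.64, 2.18]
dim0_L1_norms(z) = [1.59, 1.91, 2.23]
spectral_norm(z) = 2.10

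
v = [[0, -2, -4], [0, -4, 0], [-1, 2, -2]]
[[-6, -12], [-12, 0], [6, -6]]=v@[[0, 0], [3, 0], [0, 3]]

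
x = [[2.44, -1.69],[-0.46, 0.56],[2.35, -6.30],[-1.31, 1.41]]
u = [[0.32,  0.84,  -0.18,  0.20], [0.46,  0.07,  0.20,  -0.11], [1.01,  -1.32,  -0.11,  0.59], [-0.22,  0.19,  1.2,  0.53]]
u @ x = [[-0.29,1.35], [1.7,-2.15], [2.04,-0.92], [1.5,-6.33]]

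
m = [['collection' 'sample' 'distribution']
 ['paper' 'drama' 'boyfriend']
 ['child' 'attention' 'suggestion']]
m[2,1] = 'attention'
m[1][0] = 'paper'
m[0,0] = 'collection'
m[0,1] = 'sample'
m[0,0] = 'collection'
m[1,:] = ['paper', 'drama', 'boyfriend']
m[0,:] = ['collection', 'sample', 'distribution']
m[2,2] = 'suggestion'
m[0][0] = 'collection'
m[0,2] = 'distribution'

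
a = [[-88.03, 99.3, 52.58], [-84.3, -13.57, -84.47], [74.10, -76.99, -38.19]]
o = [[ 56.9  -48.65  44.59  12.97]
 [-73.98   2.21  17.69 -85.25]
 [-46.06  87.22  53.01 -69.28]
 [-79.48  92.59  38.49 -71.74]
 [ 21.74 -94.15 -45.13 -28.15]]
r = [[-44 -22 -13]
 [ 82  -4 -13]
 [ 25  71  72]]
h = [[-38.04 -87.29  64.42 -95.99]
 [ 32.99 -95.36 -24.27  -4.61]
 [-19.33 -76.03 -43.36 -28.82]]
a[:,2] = [52.58, -84.47, -38.19]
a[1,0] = -84.3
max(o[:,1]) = 92.59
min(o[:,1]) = -94.15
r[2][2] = 72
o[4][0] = 21.74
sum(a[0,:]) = 63.849999999999994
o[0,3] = 12.97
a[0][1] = 99.3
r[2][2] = 72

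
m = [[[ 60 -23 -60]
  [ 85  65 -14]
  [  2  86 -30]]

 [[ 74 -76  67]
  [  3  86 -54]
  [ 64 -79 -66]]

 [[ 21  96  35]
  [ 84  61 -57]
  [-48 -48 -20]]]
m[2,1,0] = 84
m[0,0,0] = 60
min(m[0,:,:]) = -60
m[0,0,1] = -23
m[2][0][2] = 35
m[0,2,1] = 86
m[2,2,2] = -20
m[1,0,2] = 67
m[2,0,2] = 35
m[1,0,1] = -76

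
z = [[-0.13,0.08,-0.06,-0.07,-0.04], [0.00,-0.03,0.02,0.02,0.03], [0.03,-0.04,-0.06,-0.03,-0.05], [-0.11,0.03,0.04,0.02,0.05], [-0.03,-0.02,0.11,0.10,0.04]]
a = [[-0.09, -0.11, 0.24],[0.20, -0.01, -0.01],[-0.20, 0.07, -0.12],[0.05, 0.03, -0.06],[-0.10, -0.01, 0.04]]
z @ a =[[0.04, 0.01, -0.02], [-0.01, 0.00, -0.0], [0.00, -0.01, 0.01], [0.00, 0.01, -0.03], [-0.02, 0.01, -0.02]]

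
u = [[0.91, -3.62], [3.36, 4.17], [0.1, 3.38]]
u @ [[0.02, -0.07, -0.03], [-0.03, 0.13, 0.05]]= [[0.13, -0.53, -0.21], [-0.06, 0.31, 0.11], [-0.10, 0.43, 0.17]]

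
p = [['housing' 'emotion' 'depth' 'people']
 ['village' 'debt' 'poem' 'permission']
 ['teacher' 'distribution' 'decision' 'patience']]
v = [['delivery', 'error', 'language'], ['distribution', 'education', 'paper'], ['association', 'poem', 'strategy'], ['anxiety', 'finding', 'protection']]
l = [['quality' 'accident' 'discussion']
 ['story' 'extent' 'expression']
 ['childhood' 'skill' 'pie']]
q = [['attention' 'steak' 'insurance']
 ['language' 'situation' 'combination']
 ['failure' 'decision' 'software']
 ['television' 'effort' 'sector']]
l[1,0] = 'story'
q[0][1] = 'steak'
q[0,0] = 'attention'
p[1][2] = 'poem'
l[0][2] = 'discussion'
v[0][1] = 'error'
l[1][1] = 'extent'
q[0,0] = 'attention'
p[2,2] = 'decision'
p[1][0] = 'village'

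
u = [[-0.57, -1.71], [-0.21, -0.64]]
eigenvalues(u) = [-0.0, -1.21]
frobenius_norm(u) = 1.92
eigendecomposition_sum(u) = [[-0.00, 0.01], [0.0, -0.00]] + [[-0.57,-1.72], [-0.21,-0.64]]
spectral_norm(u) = 1.92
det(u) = 0.01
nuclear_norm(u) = 1.93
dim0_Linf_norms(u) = [0.57, 1.71]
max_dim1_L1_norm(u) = 2.28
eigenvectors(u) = [[0.95, 0.94],[-0.31, 0.35]]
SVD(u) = [[-0.94, -0.35], [-0.35, 0.94]] @ diag([1.924237829713694, 0.0029622117973057893]) @ [[0.32, 0.95],[0.95, -0.32]]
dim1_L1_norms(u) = [2.28, 0.85]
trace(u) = -1.21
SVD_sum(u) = [[-0.57,-1.71], [-0.21,-0.64]] + [[-0.00, 0.0],[0.00, -0.00]]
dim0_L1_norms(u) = [0.78, 2.35]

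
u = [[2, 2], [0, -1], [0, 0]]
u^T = [[2, 0, 0], [2, -1, 0]]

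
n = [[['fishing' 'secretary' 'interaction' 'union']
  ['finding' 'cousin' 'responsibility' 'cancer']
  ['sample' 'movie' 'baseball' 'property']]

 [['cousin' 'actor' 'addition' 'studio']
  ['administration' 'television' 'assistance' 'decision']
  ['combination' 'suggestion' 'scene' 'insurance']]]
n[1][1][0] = 'administration'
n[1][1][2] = 'assistance'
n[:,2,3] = ['property', 'insurance']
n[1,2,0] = 'combination'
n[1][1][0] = 'administration'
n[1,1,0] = 'administration'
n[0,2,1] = 'movie'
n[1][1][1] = 'television'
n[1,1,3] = 'decision'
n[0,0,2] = 'interaction'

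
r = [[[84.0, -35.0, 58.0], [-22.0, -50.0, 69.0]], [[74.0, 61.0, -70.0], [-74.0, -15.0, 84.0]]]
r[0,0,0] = 84.0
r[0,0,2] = 58.0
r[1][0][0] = 74.0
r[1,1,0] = -74.0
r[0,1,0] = -22.0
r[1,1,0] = -74.0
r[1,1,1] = -15.0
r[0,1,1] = -50.0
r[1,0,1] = 61.0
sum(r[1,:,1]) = 46.0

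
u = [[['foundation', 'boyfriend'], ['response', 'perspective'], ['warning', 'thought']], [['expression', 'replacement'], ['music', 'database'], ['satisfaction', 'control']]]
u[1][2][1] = 'control'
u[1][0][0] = 'expression'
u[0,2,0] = 'warning'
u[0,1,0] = 'response'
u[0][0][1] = 'boyfriend'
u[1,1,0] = 'music'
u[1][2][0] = 'satisfaction'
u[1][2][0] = 'satisfaction'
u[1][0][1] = 'replacement'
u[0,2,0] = 'warning'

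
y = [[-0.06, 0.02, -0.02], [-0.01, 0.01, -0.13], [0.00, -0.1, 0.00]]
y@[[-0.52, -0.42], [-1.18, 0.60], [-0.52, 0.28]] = [[0.02, 0.03], [0.06, -0.03], [0.12, -0.06]]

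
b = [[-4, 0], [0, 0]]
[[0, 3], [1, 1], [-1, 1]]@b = [[0, 0], [-4, 0], [4, 0]]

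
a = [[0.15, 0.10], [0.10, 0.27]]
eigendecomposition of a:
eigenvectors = [[-0.87, -0.49],[0.49, -0.87]]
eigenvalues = [0.09, 0.33]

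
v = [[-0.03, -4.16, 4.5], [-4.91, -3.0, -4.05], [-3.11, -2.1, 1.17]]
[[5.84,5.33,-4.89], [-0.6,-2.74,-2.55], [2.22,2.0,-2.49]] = v @[[-0.00, -0.13, 0.07], [-0.69, -0.21, 0.98], [0.66, 0.99, -0.18]]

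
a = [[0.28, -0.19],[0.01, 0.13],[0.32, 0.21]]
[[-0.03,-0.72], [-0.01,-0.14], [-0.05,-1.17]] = a @[[-0.13, -3.12],[-0.03, -0.82]]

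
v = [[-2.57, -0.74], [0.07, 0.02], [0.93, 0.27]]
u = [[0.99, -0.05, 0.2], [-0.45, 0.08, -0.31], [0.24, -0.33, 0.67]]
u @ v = [[-2.36, -0.68],[0.87, 0.25],[-0.02, -0.0]]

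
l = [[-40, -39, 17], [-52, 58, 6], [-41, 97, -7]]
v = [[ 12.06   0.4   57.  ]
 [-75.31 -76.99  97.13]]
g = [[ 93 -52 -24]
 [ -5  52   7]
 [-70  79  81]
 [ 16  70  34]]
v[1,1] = -76.99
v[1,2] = 97.13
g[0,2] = -24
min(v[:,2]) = 57.0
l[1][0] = -52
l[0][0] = -40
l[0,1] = -39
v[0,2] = 57.0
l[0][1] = -39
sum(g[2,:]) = 90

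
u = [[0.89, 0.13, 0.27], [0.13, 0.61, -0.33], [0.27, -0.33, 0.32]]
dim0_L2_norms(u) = [0.94, 0.71, 0.53]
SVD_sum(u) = [[0.86, -0.01, 0.35],[-0.01, 0.00, -0.00],[0.35, -0.0, 0.14]] + [[0.03, 0.14, -0.07], [0.14, 0.61, -0.33], [-0.07, -0.33, 0.18]] + [[0.00, -0.00, -0.0], [-0.0, 0.00, 0.0], [-0.00, 0.0, 0.00]]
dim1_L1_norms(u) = [1.29, 1.07, 0.92]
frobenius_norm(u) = 1.29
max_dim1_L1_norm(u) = 1.29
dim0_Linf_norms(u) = [0.89, 0.61, 0.33]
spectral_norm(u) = 1.00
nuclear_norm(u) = 1.82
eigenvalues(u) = [0.0, 1.0, 0.82]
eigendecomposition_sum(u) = [[0.0, -0.00, -0.00], [-0.0, 0.00, 0.0], [-0.00, 0.00, 0.0]] + [[0.86,-0.01,0.35], [-0.01,0.0,-0.00], [0.35,-0.0,0.14]] + [[0.03,0.14,-0.07], [0.14,0.61,-0.33], [-0.07,-0.33,0.18]]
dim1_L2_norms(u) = [0.94, 0.71, 0.53]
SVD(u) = [[-0.93,  -0.19,  -0.32], [0.01,  -0.86,  0.51], [-0.37,  0.47,  0.8]] @ diag([0.9975960628324508, 0.8177901985455198, 0.004613738622029509]) @ [[-0.93,0.01,-0.37], [-0.19,-0.86,0.47], [-0.32,0.51,0.8]]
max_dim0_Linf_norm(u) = 0.89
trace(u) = 1.82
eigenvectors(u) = [[-0.32, 0.93, -0.19], [0.51, -0.01, -0.86], [0.8, 0.37, 0.47]]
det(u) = 0.00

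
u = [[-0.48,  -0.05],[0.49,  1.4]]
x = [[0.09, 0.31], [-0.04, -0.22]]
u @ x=[[-0.04, -0.14], [-0.01, -0.16]]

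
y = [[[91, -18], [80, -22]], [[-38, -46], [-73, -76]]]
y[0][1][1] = -22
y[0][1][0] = 80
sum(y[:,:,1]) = -162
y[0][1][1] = -22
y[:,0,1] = [-18, -46]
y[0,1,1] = -22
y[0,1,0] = 80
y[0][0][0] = 91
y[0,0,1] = -18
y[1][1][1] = -76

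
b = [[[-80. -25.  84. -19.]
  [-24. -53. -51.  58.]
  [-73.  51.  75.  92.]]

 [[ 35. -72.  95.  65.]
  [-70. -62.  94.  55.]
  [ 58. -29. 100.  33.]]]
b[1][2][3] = 33.0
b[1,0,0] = 35.0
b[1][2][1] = -29.0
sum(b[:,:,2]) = 397.0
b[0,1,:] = [-24.0, -53.0, -51.0, 58.0]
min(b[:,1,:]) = -70.0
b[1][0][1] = -72.0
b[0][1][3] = 58.0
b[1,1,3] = 55.0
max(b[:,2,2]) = 100.0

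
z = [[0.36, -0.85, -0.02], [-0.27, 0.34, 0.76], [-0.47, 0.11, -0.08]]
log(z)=[[-0.11, -1.19, 1.70], [0.59, -0.34, 1.96], [-1.12, -0.8, -0.83]]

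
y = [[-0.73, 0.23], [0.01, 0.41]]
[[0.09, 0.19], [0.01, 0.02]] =y @ [[-0.12, -0.24], [0.03, 0.06]]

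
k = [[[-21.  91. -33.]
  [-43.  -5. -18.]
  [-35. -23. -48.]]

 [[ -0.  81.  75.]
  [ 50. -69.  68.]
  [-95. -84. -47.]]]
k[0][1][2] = -18.0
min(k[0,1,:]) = -43.0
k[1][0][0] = -0.0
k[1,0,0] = -0.0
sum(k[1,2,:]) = -226.0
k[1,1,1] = -69.0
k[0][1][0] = -43.0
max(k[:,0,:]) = 91.0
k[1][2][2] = -47.0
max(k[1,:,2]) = 75.0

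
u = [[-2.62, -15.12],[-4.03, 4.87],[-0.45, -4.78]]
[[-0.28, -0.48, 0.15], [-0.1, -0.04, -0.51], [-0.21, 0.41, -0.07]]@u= [[2.6, 1.18], [0.65, 3.76], [-1.07, 5.51]]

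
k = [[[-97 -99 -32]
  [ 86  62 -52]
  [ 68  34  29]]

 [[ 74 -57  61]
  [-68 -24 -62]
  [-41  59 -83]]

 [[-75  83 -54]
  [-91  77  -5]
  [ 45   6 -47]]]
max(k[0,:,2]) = 29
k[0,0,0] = -97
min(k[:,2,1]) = 6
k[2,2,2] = -47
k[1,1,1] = -24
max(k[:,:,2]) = 61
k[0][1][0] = 86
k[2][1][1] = 77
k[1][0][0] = 74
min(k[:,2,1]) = 6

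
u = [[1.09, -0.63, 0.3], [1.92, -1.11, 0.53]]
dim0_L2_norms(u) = [2.21, 1.28, 0.61]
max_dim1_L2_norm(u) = 2.28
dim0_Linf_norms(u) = [1.92, 1.11, 0.53]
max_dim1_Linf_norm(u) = 1.92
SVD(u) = [[-0.49, -0.87], [-0.87, 0.49]] @ diag([2.621907597280864, 0.0007425098563398223]) @ [[-0.84, 0.49, -0.23], [-0.28, -0.02, 0.96]]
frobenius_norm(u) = 2.62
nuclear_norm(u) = 2.62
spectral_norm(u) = 2.62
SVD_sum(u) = [[1.09, -0.63, 0.3], [1.92, -1.11, 0.53]] + [[0.00,  0.00,  -0.00], [-0.00,  -0.00,  0.00]]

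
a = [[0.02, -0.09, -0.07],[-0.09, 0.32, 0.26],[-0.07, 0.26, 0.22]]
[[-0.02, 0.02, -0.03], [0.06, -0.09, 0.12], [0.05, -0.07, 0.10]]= a @ [[0.13, 0.06, -0.07], [0.33, -0.09, 0.14], [-0.13, -0.21, 0.27]]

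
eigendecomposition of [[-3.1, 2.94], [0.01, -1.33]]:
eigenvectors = [[-1.0, -0.85], [0.01, -0.52]]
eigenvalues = [-3.12, -1.31]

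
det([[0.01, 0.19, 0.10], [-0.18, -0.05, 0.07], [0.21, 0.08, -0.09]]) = -0.001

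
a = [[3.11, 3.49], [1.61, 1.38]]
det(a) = -1.33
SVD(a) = [[-0.91, -0.41], [-0.41, 0.91]] @ diag([5.126566860350892, 0.2588671982928489]) @ [[-0.68,-0.73], [0.73,-0.68]]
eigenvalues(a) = [4.77, -0.28]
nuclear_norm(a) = 5.39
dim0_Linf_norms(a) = [3.11, 3.49]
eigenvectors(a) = [[0.9, -0.72], [0.43, 0.7]]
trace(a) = 4.49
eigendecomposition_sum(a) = [[3.20,3.3],  [1.52,1.57]] + [[-0.09, 0.19], [0.09, -0.19]]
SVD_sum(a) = [[3.19, 3.42], [1.44, 1.54]] + [[-0.08, 0.07], [0.17, -0.16]]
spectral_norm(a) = 5.13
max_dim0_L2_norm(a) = 3.75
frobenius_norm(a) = 5.13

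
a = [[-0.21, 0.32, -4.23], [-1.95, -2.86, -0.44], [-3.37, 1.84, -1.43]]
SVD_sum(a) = [[-1.98, 0.7, -2.95], [-0.48, 0.17, -0.71], [-1.84, 0.65, -2.74]] + [[0.62, 0.81, -0.23],[-1.95, -2.54, 0.71],[-0.16, -0.21, 0.06]] + [[1.16, -1.18, -1.06],  [0.48, -0.49, -0.44],  [-1.37, 1.4, 1.25]]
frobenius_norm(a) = 6.86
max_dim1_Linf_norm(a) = 4.23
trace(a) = -4.50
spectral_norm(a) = 5.02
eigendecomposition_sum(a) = [[(1.79+0j),-0.39+0.00j,(-1.59+0j)], [(-0.47-0j),(0.1-0j),0.42+0.00j], [-1.48-0.00j,0.32-0.00j,(1.32+0j)]] + [[(-1-0.07j), (0.35+1.66j), -1.32-0.61j], [(-0.74-1.13j), (-1.48+1.73j), (-0.43-1.9j)], [-0.94+0.19j, (0.76+1.44j), -1.38-0.22j]] + [[(-1+0.07j),  (0.35-1.66j),  (-1.32+0.61j)], [(-0.74+1.13j),  -1.48-1.73j,  -0.43+1.90j], [(-0.94-0.19j),  0.76-1.44j,  (-1.38+0.22j)]]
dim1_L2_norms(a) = [4.25, 3.49, 4.1]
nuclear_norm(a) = 11.62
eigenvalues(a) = [(3.21+0j), (-3.86+1.44j), (-3.86-1.44j)]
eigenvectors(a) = [[0.75+0.00j, (-0.31+0.41j), -0.31-0.41j],[-0.20+0.00j, (-0.7+0j), (-0.7-0j)],[(-0.63+0j), (-0.18+0.46j), (-0.18-0.46j)]]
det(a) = 54.50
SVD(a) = [[-0.72, 0.30, -0.62],  [-0.17, -0.95, -0.26],  [-0.67, -0.08, 0.74]] @ diag([5.019523450461028, 3.449913443024875, 3.14721806773984]) @ [[0.55, -0.19, 0.81], [0.59, 0.77, -0.22], [-0.59, 0.60, 0.54]]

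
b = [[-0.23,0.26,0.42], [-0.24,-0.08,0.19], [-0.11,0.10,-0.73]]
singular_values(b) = [0.87, 0.39, 0.22]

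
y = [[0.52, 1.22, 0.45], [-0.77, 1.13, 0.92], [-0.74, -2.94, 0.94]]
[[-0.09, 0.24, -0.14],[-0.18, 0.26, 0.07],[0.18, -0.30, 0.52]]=y@ [[0.07, 0.02, -0.11], [-0.09, 0.14, -0.11], [-0.03, 0.13, 0.12]]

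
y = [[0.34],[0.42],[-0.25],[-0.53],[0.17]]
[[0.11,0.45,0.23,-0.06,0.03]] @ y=[[0.21]]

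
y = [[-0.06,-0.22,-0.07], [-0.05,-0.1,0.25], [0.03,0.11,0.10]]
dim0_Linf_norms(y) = [0.06, 0.22, 0.25]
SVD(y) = [[-0.02,-0.86,0.51], [0.97,-0.13,-0.19], [0.23,0.49,0.84]] @ diag([0.2790145393181706, 0.27754868724932075, 0.004196791065535183]) @ [[-0.15,-0.24,0.96], [0.26,0.93,0.27], [0.95,-0.29,0.07]]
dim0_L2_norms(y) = [0.08, 0.27, 0.28]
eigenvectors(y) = [[0.68, 0.95, -0.65],[0.68, -0.31, 0.56],[-0.27, 0.06, 0.51]]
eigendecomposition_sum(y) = [[-0.06, -0.16, 0.10], [-0.06, -0.15, 0.1], [0.02, 0.06, -0.04]] + [[0.01, -0.00, 0.01], [-0.00, 0.0, -0.00], [0.0, -0.00, 0.0]] + [[-0.01, -0.06, -0.18],[0.01, 0.05, 0.15],[0.01, 0.05, 0.14]]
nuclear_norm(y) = 0.56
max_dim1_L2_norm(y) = 0.27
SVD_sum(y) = [[0.0, 0.00, -0.0], [-0.04, -0.07, 0.26], [-0.01, -0.02, 0.06]] + [[-0.06, -0.22, -0.07], [-0.01, -0.03, -0.01], [0.04, 0.13, 0.04]] + [[0.0, -0.0, 0.0], [-0.00, 0.00, -0.0], [0.00, -0.00, 0.00]]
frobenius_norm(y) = 0.39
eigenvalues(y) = [-0.25, 0.01, 0.18]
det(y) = -0.00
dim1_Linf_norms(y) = [0.22, 0.25, 0.11]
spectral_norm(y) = 0.28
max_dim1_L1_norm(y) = 0.4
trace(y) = -0.06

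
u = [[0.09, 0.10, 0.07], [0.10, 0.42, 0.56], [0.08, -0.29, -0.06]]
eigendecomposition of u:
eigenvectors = [[(-0.8+0j), -0.14+0.14j, -0.14-0.14j], [(-0.45+0j), (-0.79+0j), (-0.79-0j)], [(0.39+0j), (0.38-0.44j), 0.38+0.44j]]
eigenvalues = [(0.11+0j), (0.17+0.3j), (0.17-0.3j)]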